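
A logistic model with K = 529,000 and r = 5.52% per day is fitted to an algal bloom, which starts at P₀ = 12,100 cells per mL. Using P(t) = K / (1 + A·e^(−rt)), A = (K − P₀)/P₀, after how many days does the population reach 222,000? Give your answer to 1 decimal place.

A = (529000 − 12100)/12100 = 42.71901
222000 = 529000/(1 + 42.71901·e^(−0.0552t)) → 1 + 42.71901·e^(−0.0552t) = 2.38288
e^(−0.0552t) = 0.032372 → t = ln(30.89127)/0.0552 = 3.43047/0.0552

t ≈ 62.1 days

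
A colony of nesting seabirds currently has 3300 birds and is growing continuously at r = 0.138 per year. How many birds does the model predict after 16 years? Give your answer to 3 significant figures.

≈ 30,000 birds

P(16) = 3300 · e^(0.138·16) = 3300 · e^(2.208)
= 3300 · 9.0975 ≈ 30021.76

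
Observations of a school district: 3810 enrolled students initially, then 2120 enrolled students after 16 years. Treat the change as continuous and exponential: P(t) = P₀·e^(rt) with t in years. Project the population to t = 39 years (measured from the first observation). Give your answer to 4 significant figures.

≈ 912.8 enrolled students

r = ln(2120/3810) / 16 ≈ -0.036638 per year
P(39) = 3810 · e^(-0.036638·39) = 3810 · 0.23957 ≈ 912.78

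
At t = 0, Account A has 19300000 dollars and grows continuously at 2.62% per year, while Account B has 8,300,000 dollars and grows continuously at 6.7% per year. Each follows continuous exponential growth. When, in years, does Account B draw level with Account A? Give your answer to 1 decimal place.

t ≈ 20.7 years

19300000·e^(0.0262t) = 8300000·e^(0.067t)
19300000/8300000 = e^((0.067 − 0.0262)t) → ln(2.3253) = 0.0408·t
t = 0.84385 / 0.0408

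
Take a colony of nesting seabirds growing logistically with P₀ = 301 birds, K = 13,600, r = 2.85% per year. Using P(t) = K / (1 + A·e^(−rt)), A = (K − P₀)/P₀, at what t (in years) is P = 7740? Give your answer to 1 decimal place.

t ≈ 142.7 years

A = (13600 − 301)/301 = 44.18272
7740 = 13600/(1 + 44.18272·e^(−0.0285t)) → 1 + 44.18272·e^(−0.0285t) = 1.75711
e^(−0.0285t) = 0.017136 → t = ln(58.35739)/0.0285 = 4.06659/0.0285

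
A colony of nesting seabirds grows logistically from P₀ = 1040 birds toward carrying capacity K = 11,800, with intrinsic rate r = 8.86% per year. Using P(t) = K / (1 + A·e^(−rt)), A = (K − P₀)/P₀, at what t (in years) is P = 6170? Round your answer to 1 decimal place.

A = (11800 − 1040)/1040 = 10.34615
6170 = 11800/(1 + 10.34615·e^(−0.0886t)) → 1 + 10.34615·e^(−0.0886t) = 1.91248
e^(−0.0886t) = 0.088195 → t = ln(11.3385)/0.0886 = 2.4282/0.0886

t ≈ 27.4 years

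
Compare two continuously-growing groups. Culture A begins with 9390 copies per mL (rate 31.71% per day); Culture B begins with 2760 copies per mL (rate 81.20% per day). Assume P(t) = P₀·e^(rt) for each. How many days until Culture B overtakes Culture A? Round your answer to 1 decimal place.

t ≈ 2.5 days

9390·e^(0.3171t) = 2760·e^(0.812t)
9390/2760 = e^((0.812 − 0.3171)t) → ln(3.40217) = 0.4949·t
t = 1.22441 / 0.4949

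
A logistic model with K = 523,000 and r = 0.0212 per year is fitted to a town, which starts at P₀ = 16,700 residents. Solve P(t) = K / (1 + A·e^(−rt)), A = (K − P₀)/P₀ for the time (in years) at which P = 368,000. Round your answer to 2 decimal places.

A = (523000 − 16700)/16700 = 30.31737
368000 = 523000/(1 + 30.31737·e^(−0.0212t)) → 1 + 30.31737·e^(−0.0212t) = 1.4212
e^(−0.0212t) = 0.013893 → t = ln(71.97929)/0.0212 = 4.27638/0.0212

t ≈ 201.72 years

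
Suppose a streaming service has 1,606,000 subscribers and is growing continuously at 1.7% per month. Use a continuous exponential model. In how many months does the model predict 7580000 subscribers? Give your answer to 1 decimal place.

t ≈ 91.3 months

7580000 = 1606000 · e^(0.017·t)
t = ln(7580000/1606000) / 0.017 = ln(4.7198) / 0.017 = 1.55177 / 0.017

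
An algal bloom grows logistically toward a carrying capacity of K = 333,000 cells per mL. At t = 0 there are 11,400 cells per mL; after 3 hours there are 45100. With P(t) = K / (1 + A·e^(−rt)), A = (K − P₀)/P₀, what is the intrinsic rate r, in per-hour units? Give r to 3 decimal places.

r ≈ 0.495 per hour

A = (333000 − 11400)/11400 = 28.21053
45100 = 333000/(1 + 28.21053·e^(−r·3)) → e^(−3r) = (7.38359 − 1)/28.21053 = 0.226284
r = −ln(0.226284)/3 = 1.48596/3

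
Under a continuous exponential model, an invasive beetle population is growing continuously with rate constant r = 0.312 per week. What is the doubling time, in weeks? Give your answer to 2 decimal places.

doubling time = ln(2) / |r| = 0.69315 / 0.312

doubling time ≈ 2.22 weeks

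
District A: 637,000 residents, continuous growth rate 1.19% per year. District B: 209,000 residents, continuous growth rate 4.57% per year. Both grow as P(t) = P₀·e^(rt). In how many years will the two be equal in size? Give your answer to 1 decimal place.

t ≈ 33.0 years

637000·e^(0.0119t) = 209000·e^(0.0457t)
637000/209000 = e^((0.0457 − 0.0119)t) → ln(3.04785) = 0.0338·t
t = 1.11444 / 0.0338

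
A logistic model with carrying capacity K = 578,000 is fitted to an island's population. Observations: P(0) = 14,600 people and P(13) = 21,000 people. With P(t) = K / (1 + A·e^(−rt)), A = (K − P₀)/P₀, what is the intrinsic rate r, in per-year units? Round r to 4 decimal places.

r ≈ 0.0288 per year

A = (578000 − 14600)/14600 = 38.58904
21000 = 578000/(1 + 38.58904·e^(−r·13)) → e^(−13r) = (27.52381 − 1)/38.58904 = 0.68734
r = −ln(0.68734)/13 = 0.37493/13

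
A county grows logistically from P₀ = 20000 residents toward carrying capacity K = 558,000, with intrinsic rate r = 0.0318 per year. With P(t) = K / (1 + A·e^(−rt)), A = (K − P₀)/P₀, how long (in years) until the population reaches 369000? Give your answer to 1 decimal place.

A = (558000 − 20000)/20000 = 26.9
369000 = 558000/(1 + 26.9·e^(−0.0318t)) → 1 + 26.9·e^(−0.0318t) = 1.5122
e^(−0.0318t) = 0.019041 → t = ln(52.51905)/0.0318 = 3.96118/0.0318

t ≈ 124.6 years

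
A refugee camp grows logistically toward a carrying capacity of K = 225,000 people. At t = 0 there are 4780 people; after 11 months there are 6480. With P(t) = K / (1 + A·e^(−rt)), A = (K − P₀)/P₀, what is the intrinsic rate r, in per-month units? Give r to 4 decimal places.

r ≈ 0.0284 per month

A = (225000 − 4780)/4780 = 46.07113
6480 = 225000/(1 + 46.07113·e^(−r·11)) → e^(−11r) = (34.72222 − 1)/46.07113 = 0.73196
r = −ln(0.73196)/11 = 0.31203/11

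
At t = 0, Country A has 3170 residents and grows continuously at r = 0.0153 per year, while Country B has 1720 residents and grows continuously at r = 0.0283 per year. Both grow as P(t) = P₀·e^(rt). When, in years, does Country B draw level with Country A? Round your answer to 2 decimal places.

t ≈ 47.03 years

3170·e^(0.0153t) = 1720·e^(0.0283t)
3170/1720 = e^((0.0283 − 0.0153)t) → ln(1.84302) = 0.013·t
t = 0.61141 / 0.013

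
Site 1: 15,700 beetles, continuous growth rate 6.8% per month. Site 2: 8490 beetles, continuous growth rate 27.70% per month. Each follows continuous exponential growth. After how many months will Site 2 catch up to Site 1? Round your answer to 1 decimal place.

15700·e^(0.068t) = 8490·e^(0.277t)
15700/8490 = e^((0.277 − 0.068)t) → ln(1.84923) = 0.209·t
t = 0.61477 / 0.209

t ≈ 2.9 months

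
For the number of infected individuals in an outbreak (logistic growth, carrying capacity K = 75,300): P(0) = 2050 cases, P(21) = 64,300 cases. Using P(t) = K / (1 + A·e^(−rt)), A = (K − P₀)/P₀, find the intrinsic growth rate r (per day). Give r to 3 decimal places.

A = (75300 − 2050)/2050 = 35.73171
64300 = 75300/(1 + 35.73171·e^(−r·21)) → e^(−21r) = (1.17107 − 1)/35.73171 = 0.004788
r = −ln(0.004788)/21 = 5.3417/21

r ≈ 0.254 per day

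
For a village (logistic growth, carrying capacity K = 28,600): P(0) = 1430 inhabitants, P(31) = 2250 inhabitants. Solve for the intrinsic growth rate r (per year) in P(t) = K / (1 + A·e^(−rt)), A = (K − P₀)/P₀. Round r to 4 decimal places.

A = (28600 − 1430)/1430 = 19
2250 = 28600/(1 + 19·e^(−r·31)) → e^(−31r) = (12.71111 − 1)/19 = 0.616374
r = −ln(0.616374)/31 = 0.4839/31

r ≈ 0.0156 per year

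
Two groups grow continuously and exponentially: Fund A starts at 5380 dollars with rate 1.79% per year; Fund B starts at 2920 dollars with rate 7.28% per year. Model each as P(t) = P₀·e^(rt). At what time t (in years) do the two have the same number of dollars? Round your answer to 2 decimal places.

5380·e^(0.0179t) = 2920·e^(0.0728t)
5380/2920 = e^((0.0728 − 0.0179)t) → ln(1.84247) = 0.0549·t
t = 0.6111 / 0.0549

t ≈ 11.13 years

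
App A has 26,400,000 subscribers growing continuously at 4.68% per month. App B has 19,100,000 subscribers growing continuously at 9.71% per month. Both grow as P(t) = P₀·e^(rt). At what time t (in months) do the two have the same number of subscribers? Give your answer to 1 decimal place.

t ≈ 6.4 months

26400000·e^(0.0468t) = 19100000·e^(0.0971t)
26400000/19100000 = e^((0.0971 − 0.0468)t) → ln(1.3822) = 0.0503·t
t = 0.32368 / 0.0503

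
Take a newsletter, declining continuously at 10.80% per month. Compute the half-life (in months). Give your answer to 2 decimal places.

half-life ≈ 6.42 months

half-life = ln(2) / |r| = 0.69315 / 0.108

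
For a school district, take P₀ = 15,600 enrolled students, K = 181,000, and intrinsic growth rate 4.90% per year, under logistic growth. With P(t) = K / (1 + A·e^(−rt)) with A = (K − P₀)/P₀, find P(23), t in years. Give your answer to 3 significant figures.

A = (181000 − 15600)/15600 = 10.60256
P(23) = 181000 / (1 + 10.60256·e^(−0.049·23)) = 181000 / (1 + 10.60256·0.324004)
= 181000 / 4.43527 ≈ 40809.23

≈ 40,800 enrolled students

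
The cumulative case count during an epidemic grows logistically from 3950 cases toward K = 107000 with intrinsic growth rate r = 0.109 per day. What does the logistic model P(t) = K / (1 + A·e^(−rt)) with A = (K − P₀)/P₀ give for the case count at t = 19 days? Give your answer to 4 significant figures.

≈ 24,950 cases

A = (107000 − 3950)/3950 = 26.08861
P(19) = 107000 / (1 + 26.08861·e^(−0.109·19)) = 107000 / (1 + 26.08861·0.12606)
= 107000 / 4.28872 ≈ 24949.16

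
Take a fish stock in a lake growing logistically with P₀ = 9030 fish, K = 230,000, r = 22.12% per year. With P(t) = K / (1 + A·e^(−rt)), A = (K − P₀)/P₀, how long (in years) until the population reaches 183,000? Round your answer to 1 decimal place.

t ≈ 20.6 years

A = (230000 − 9030)/9030 = 24.47065
183000 = 230000/(1 + 24.47065·e^(−0.2212t)) → 1 + 24.47065·e^(−0.2212t) = 1.25683
e^(−0.2212t) = 0.010495 → t = ln(95.27935)/0.2212 = 4.55681/0.2212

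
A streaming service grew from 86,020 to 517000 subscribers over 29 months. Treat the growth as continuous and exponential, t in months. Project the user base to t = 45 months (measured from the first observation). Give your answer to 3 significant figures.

r = ln(517000/86020) / 29 ≈ 0.061844 per month
P(45) = 86020 · e^(0.061844·45) = 86020 · 16.1668 ≈ 1390668.34

≈ 1,390,000 subscribers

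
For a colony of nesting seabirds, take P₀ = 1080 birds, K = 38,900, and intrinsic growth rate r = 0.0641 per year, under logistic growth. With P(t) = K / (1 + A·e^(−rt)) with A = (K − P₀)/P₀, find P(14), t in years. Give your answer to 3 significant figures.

≈ 2,550 birds

A = (38900 − 1080)/1080 = 35.01852
P(14) = 38900 / (1 + 35.01852·e^(−0.0641·14)) = 38900 / (1 + 35.01852·0.407628)
= 38900 / 15.27453 ≈ 2546.72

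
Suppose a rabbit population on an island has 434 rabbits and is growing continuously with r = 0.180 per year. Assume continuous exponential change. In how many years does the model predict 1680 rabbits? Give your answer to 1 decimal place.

t ≈ 7.5 years

1680 = 434 · e^(0.18·t)
t = ln(1680/434) / 0.18 = ln(3.87097) / 0.18 = 1.3535 / 0.18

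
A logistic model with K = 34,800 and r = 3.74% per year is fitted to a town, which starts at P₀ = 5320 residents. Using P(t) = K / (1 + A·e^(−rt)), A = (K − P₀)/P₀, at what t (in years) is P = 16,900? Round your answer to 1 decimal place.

A = (34800 − 5320)/5320 = 5.54135
16900 = 34800/(1 + 5.54135·e^(−0.0374t)) → 1 + 5.54135·e^(−0.0374t) = 2.05917
e^(−0.0374t) = 0.19114 → t = ln(5.23178)/0.0374 = 1.65475/0.0374

t ≈ 44.2 years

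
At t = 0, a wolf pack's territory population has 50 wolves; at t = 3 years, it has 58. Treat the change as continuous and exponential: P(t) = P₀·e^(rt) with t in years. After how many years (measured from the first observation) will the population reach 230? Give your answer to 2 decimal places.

r = ln(58/50) / 3 ≈ 0.049473 per year
t = ln(230/50) / r = 1.52606 / 0.049473 ≈ 30.846

t ≈ 30.85 years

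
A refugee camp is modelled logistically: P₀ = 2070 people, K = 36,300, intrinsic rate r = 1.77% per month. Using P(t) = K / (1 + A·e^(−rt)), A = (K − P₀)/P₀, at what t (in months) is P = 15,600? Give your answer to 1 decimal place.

A = (36300 − 2070)/2070 = 16.53623
15600 = 36300/(1 + 16.53623·e^(−0.0177t)) → 1 + 16.53623·e^(−0.0177t) = 2.32692
e^(−0.0177t) = 0.080243 → t = ln(12.46209)/0.0177 = 2.52269/0.0177

t ≈ 142.5 months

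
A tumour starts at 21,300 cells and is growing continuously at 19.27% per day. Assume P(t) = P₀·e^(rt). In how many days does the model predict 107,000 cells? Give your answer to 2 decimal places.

t ≈ 8.38 days

107000 = 21300 · e^(0.1927·t)
t = ln(107000/21300) / 0.1927 = ln(5.02347) / 0.1927 = 1.61412 / 0.1927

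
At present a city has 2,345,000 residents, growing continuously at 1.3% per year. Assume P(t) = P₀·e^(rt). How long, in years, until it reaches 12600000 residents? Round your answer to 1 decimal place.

12600000 = 2345000 · e^(0.013·t)
t = ln(12600000/2345000) / 0.013 = ln(5.37313) / 0.013 = 1.68141 / 0.013

t ≈ 129.3 years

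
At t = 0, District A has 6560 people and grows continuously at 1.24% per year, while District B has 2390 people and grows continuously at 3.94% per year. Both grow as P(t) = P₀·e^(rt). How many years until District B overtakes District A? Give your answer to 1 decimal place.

6560·e^(0.0124t) = 2390·e^(0.0394t)
6560/2390 = e^((0.0394 − 0.0124)t) → ln(2.74477) = 0.027·t
t = 1.0097 / 0.027

t ≈ 37.4 years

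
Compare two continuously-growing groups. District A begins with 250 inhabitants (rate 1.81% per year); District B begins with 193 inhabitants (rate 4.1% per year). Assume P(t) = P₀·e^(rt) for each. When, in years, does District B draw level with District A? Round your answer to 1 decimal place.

250·e^(0.0181t) = 193·e^(0.041t)
250/193 = e^((0.041 − 0.0181)t) → ln(1.29534) = 0.0229·t
t = 0.25877 / 0.0229

t ≈ 11.3 years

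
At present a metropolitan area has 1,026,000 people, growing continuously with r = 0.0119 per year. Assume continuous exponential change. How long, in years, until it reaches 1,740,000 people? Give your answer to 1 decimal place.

t ≈ 44.4 years

1740000 = 1026000 · e^(0.0119·t)
t = ln(1740000/1026000) / 0.0119 = ln(1.69591) / 0.0119 = 0.52822 / 0.0119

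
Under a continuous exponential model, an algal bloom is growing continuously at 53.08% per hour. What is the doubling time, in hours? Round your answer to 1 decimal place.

doubling time ≈ 1.3 hours

doubling time = ln(2) / |r| = 0.69315 / 0.5308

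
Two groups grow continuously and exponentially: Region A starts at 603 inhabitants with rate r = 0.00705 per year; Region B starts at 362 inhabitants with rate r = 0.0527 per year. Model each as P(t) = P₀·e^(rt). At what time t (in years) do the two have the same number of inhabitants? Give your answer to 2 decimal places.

603·e^(0.00705t) = 362·e^(0.0527t)
603/362 = e^((0.0527 − 0.00705)t) → ln(1.66575) = 0.04565·t
t = 0.51027 / 0.04565

t ≈ 11.18 years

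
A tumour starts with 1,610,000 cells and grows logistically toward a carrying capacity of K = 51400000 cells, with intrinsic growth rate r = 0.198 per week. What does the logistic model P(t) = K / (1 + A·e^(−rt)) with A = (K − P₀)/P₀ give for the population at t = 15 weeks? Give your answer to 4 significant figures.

≈ 19,870,000 cells

A = (51400000 − 1610000)/1610000 = 30.92547
P(15) = 51400000 / (1 + 30.92547·e^(−0.198·15)) = 51400000 / (1 + 30.92547·0.051303)
= 51400000 / 2.58658 ≈ 19871809.27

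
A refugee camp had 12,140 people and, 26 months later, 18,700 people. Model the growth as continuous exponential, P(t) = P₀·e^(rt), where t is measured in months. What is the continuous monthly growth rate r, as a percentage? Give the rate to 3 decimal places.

r ≈ 1.662% per month

18700 = 12140 · e^(r·26)
e^(26r) = 18700/12140 = 1.54036
r = ln(1.54036) / 26 = 0.43202 / 26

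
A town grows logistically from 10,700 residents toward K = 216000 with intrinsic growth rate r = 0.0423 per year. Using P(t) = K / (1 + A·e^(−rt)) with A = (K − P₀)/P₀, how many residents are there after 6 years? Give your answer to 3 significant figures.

A = (216000 − 10700)/10700 = 19.18692
P(6) = 216000 / (1 + 19.18692·e^(−0.0423·6)) = 216000 / (1 + 19.18692·0.775847)
= 216000 / 15.88611 ≈ 13596.78

≈ 13,600 residents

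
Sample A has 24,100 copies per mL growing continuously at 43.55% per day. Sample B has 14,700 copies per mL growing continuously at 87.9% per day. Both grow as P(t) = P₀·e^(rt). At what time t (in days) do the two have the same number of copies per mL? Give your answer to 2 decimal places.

24100·e^(0.4355t) = 14700·e^(0.879t)
24100/14700 = e^((0.879 − 0.4355)t) → ln(1.63946) = 0.4435·t
t = 0.49436 / 0.4435

t ≈ 1.11 days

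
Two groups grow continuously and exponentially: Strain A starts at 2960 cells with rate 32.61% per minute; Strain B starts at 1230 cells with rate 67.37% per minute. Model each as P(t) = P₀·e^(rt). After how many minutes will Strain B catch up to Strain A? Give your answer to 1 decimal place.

2960·e^(0.3261t) = 1230·e^(0.6737t)
2960/1230 = e^((0.6737 − 0.3261)t) → ln(2.4065) = 0.3476·t
t = 0.87818 / 0.3476

t ≈ 2.5 minutes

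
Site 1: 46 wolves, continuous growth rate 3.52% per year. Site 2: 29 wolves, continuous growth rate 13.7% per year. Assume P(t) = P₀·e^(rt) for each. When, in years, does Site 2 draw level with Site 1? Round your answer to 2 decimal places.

t ≈ 4.53 years

46·e^(0.0352t) = 29·e^(0.137t)
46/29 = e^((0.137 − 0.0352)t) → ln(1.58621) = 0.1018·t
t = 0.46135 / 0.1018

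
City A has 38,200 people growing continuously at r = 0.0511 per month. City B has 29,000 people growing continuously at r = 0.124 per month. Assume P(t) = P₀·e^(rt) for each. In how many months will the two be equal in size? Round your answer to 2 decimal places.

38200·e^(0.0511t) = 29000·e^(0.124t)
38200/29000 = e^((0.124 − 0.0511)t) → ln(1.31724) = 0.0729·t
t = 0.27554 / 0.0729

t ≈ 3.78 months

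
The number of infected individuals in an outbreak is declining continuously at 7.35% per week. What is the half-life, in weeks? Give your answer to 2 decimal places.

half-life ≈ 9.43 weeks

half-life = ln(2) / |r| = 0.69315 / 0.0735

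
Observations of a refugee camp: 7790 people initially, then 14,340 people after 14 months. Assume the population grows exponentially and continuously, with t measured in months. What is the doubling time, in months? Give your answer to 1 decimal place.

doubling time ≈ 15.9 months

r = ln(14340/7790) / 14 = ln(1.84082) / 14 ≈ 0.043587 per month
doubling time = ln 2 / |r| = 0.69315 / 0.043587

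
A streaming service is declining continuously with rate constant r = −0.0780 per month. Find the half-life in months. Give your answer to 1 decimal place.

half-life ≈ 8.9 months

half-life = ln(2) / |r| = 0.69315 / 0.078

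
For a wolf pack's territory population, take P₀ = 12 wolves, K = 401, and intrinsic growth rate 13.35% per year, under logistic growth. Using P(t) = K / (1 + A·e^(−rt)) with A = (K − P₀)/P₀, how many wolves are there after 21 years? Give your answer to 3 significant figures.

A = (401 − 12)/12 = 32.41667
P(21) = 401 / (1 + 32.41667·e^(−0.1335·21)) = 401 / (1 + 32.41667·0.060598)
= 401 / 2.96437 ≈ 135.27

≈ 135 wolves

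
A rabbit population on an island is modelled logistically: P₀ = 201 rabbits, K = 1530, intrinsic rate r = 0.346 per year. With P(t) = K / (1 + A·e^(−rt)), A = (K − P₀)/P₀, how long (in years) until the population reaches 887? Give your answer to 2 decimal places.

t ≈ 6.39 years

A = (1530 − 201)/201 = 6.61194
887 = 1530/(1 + 6.61194·e^(−0.346t)) → 1 + 6.61194·e^(−0.346t) = 1.72492
e^(−0.346t) = 0.109637 → t = ln(9.12098)/0.346 = 2.21058/0.346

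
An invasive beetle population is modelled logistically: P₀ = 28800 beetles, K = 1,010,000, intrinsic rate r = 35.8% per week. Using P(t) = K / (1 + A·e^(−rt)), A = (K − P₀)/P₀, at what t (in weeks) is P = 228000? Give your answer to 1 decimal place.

A = (1010000 − 28800)/28800 = 34.06944
228000 = 1010000/(1 + 34.06944·e^(−0.358t)) → 1 + 34.06944·e^(−0.358t) = 4.42982
e^(−0.358t) = 0.100672 → t = ln(9.93329)/0.358 = 2.29589/0.358

t ≈ 6.4 weeks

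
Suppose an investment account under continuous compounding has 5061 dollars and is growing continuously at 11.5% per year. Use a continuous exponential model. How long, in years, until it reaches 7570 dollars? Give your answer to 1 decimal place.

7570 = 5061 · e^(0.115·t)
t = ln(7570/5061) / 0.115 = ln(1.49575) / 0.115 = 0.40263 / 0.115

t ≈ 3.5 years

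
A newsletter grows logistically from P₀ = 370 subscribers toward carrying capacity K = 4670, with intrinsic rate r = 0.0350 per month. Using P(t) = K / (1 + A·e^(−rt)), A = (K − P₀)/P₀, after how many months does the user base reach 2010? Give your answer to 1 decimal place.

A = (4670 − 370)/370 = 11.62162
2010 = 4670/(1 + 11.62162·e^(−0.035t)) → 1 + 11.62162·e^(−0.035t) = 2.32338
e^(−0.035t) = 0.113872 → t = ln(8.78175)/0.035 = 2.17268/0.035

t ≈ 62.1 months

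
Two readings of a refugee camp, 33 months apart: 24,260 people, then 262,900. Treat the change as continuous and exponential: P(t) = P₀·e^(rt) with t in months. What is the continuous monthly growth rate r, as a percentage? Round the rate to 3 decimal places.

262900 = 24260 · e^(r·33)
e^(33r) = 262900/24260 = 10.83677
r = ln(10.83677) / 33 = 2.38294 / 33

r ≈ 7.221% per month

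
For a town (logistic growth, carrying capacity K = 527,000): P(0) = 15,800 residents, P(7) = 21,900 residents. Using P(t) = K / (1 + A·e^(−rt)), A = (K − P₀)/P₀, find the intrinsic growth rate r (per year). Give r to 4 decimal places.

r ≈ 0.0484 per year

A = (527000 − 15800)/15800 = 32.35443
21900 = 527000/(1 + 32.35443·e^(−r·7)) → e^(−7r) = (24.06393 − 1)/32.35443 = 0.712852
r = −ln(0.712852)/7 = 0.33848/7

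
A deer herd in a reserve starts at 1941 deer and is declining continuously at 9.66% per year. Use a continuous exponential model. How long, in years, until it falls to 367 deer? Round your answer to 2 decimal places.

t ≈ 17.24 years

367 = 1941 · e^(-0.0966·t)
t = ln(367/1941) / -0.0966 = ln(0.18908) / -0.0966 = -1.6656 / -0.0966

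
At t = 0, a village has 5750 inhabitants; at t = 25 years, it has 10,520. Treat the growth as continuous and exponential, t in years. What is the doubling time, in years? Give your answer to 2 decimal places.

r = ln(10520/5750) / 25 = ln(1.82957) / 25 ≈ 0.024163 per year
doubling time = ln 2 / |r| = 0.69315 / 0.024163

doubling time ≈ 28.69 years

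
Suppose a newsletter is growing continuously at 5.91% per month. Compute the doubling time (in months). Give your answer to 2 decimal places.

doubling time ≈ 11.73 months

doubling time = ln(2) / |r| = 0.69315 / 0.0591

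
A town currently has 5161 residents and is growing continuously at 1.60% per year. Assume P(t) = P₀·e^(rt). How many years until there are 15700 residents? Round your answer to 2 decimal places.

15700 = 5161 · e^(0.016·t)
t = ln(15700/5161) / 0.016 = ln(3.04205) / 0.016 = 1.11253 / 0.016

t ≈ 69.53 years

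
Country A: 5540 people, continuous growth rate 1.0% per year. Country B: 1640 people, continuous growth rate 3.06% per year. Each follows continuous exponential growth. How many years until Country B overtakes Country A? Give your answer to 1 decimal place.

5540·e^(0.01t) = 1640·e^(0.0306t)
5540/1640 = e^((0.0306 − 0.01)t) → ln(3.37805) = 0.0206·t
t = 1.2173 / 0.0206

t ≈ 59.1 years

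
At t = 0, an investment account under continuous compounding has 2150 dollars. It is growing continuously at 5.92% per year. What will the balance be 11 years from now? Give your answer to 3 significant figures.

≈ 4,120 dollars

P(11) = 2150 · e^(0.0592·11) = 2150 · e^(0.6512)
= 2150 · 1.91784 ≈ 4123.36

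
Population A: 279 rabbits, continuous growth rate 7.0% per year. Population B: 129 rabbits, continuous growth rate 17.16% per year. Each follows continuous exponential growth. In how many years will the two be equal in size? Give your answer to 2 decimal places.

t ≈ 7.59 years

279·e^(0.07t) = 129·e^(0.1716t)
279/129 = e^((0.1716 − 0.07)t) → ln(2.16279) = 0.1016·t
t = 0.7714 / 0.1016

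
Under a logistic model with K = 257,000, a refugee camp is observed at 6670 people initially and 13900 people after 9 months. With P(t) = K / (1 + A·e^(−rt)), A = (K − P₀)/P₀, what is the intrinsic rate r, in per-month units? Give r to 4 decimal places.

A = (257000 − 6670)/6670 = 37.53073
13900 = 257000/(1 + 37.53073·e^(−r·9)) → e^(−9r) = (18.48921 − 1)/37.53073 = 0.465997
r = −ln(0.465997)/9 = 0.76358/9

r ≈ 0.0848 per month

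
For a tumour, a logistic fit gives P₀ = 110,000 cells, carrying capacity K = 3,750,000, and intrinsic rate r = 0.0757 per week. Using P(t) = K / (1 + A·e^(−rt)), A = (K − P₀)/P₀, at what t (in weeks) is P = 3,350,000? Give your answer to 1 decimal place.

t ≈ 74.3 weeks

A = (3750000 − 110000)/110000 = 33.09091
3350000 = 3750000/(1 + 33.09091·e^(−0.0757t)) → 1 + 33.09091·e^(−0.0757t) = 1.1194
e^(−0.0757t) = 0.003608 → t = ln(277.13636)/0.0757 = 5.62451/0.0757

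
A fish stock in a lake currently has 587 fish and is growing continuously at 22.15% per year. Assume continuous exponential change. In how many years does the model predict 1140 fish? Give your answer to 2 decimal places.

t ≈ 3.00 years

1140 = 587 · e^(0.2215·t)
t = ln(1140/587) / 0.2215 = ln(1.94208) / 0.2215 = 0.66376 / 0.2215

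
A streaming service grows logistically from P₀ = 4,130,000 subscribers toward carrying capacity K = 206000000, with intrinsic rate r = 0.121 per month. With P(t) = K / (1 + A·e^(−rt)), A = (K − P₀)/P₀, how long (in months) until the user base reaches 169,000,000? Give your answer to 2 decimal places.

A = (206000000 − 4130000)/4130000 = 48.87893
169000000 = 206000000/(1 + 48.87893·e^(−0.121t)) → 1 + 48.87893·e^(−0.121t) = 1.21893
e^(−0.121t) = 0.004479 → t = ln(223.25784)/0.121 = 5.40833/0.121

t ≈ 44.70 months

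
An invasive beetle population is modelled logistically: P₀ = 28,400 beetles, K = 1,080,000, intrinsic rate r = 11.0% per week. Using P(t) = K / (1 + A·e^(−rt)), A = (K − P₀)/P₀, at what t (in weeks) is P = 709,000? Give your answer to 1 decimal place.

t ≈ 38.7 weeks

A = (1080000 − 28400)/28400 = 37.02817
709000 = 1080000/(1 + 37.02817·e^(−0.11t)) → 1 + 37.02817·e^(−0.11t) = 1.52327
e^(−0.11t) = 0.014132 → t = ln(70.76273)/0.11 = 4.25933/0.11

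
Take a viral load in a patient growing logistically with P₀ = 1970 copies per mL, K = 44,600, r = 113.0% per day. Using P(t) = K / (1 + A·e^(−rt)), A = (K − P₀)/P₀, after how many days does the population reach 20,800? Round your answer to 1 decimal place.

t ≈ 2.6 days

A = (44600 − 1970)/1970 = 21.63959
20800 = 44600/(1 + 21.63959·e^(−1.13t)) → 1 + 21.63959·e^(−1.13t) = 2.14423
e^(−1.13t) = 0.052877 → t = ln(18.91191)/1.13 = 2.93979/1.13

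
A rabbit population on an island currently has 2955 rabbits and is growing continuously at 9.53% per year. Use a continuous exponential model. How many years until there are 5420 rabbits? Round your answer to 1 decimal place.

5420 = 2955 · e^(0.0953·t)
t = ln(5420/2955) / 0.0953 = ln(1.83418) / 0.0953 = 0.6066 / 0.0953

t ≈ 6.4 years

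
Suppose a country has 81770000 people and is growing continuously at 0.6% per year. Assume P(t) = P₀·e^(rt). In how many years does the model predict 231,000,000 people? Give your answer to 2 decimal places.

t ≈ 173.08 years

231000000 = 81770000 · e^(0.006·t)
t = ln(231000000/81770000) / 0.006 = ln(2.825) / 0.006 = 1.03851 / 0.006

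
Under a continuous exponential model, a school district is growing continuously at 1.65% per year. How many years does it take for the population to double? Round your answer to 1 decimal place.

doubling time = ln(2) / |r| = 0.69315 / 0.0165

doubling time ≈ 42.0 years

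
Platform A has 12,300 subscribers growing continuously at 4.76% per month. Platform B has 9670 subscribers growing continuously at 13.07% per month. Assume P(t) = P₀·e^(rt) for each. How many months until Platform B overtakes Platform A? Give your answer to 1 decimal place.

12300·e^(0.0476t) = 9670·e^(0.1307t)
12300/9670 = e^((0.1307 − 0.0476)t) → ln(1.27198) = 0.0831·t
t = 0.24057 / 0.0831

t ≈ 2.9 months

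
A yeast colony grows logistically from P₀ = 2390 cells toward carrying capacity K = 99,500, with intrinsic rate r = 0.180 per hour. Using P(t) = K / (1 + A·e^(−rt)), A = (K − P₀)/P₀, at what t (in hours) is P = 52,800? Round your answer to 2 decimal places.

A = (99500 − 2390)/2390 = 40.6318
52800 = 99500/(1 + 40.6318·e^(−0.18t)) → 1 + 40.6318·e^(−0.18t) = 1.88447
e^(−0.18t) = 0.021768 → t = ln(45.93916)/0.18 = 3.82732/0.18

t ≈ 21.26 hours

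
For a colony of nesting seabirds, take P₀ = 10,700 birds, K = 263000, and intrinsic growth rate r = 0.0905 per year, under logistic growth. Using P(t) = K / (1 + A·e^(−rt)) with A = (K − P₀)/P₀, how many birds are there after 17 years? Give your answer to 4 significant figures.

A = (263000 − 10700)/10700 = 23.57944
P(17) = 263000 / (1 + 23.57944·e^(−0.0905·17)) = 263000 / (1 + 23.57944·0.214703)
= 263000 / 6.06257 ≈ 43380.91

≈ 43,380 birds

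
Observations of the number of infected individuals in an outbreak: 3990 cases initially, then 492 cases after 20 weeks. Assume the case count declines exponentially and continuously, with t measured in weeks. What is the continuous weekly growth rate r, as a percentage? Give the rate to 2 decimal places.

492 = 3990 · e^(r·20)
e^(20r) = 492/3990 = 0.12331
r = ln(0.12331) / 20 = -2.09307 / 20

r ≈ -10.47% per week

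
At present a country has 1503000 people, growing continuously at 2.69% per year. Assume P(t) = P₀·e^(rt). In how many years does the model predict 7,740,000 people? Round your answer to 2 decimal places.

7740000 = 1503000 · e^(0.0269·t)
t = ln(7740000/1503000) / 0.0269 = ln(5.1497) / 0.0269 = 1.63894 / 0.0269

t ≈ 60.93 years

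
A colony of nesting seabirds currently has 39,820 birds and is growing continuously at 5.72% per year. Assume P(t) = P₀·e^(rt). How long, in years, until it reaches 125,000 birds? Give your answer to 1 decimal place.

125000 = 39820 · e^(0.0572·t)
t = ln(125000/39820) / 0.0572 = ln(3.13913) / 0.0572 = 1.14394 / 0.0572

t ≈ 20.0 years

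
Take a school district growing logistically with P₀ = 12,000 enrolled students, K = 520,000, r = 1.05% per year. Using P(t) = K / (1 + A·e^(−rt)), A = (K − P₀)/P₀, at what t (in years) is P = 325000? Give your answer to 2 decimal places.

t ≈ 405.37 years

A = (520000 − 12000)/12000 = 42.33333
325000 = 520000/(1 + 42.33333·e^(−0.0105t)) → 1 + 42.33333·e^(−0.0105t) = 1.6
e^(−0.0105t) = 0.014173 → t = ln(70.55556)/0.0105 = 4.2564/0.0105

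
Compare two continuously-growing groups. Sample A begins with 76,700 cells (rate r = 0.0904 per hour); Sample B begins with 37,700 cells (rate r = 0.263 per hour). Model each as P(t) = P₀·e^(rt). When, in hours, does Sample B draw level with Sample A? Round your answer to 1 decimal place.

t ≈ 4.1 hours

76700·e^(0.0904t) = 37700·e^(0.263t)
76700/37700 = e^((0.263 − 0.0904)t) → ln(2.03448) = 0.1726·t
t = 0.71024 / 0.1726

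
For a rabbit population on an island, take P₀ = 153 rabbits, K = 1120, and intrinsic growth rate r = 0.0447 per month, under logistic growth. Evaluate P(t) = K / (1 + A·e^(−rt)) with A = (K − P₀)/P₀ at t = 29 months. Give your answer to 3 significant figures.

A = (1120 − 153)/153 = 6.32026
P(29) = 1120 / (1 + 6.32026·e^(−0.0447·29)) = 1120 / (1 + 6.32026·0.273542)
= 1120 / 2.72886 ≈ 410.43

≈ 410 rabbits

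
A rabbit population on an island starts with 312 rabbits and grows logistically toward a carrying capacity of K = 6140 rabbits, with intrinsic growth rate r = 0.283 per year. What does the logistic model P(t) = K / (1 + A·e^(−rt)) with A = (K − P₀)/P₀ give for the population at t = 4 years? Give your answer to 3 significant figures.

≈ 874 rabbits

A = (6140 − 312)/312 = 18.67949
P(4) = 6140 / (1 + 18.67949·e^(−0.283·4)) = 6140 / (1 + 18.67949·0.322388)
= 6140 / 7.02204 ≈ 874.39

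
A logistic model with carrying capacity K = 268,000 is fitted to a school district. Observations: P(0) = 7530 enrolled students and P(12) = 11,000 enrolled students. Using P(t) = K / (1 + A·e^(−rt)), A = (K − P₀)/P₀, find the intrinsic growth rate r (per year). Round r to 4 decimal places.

r ≈ 0.0327 per year

A = (268000 − 7530)/7530 = 34.59097
11000 = 268000/(1 + 34.59097·e^(−r·12)) → e^(−12r) = (24.36364 − 1)/34.59097 = 0.675426
r = −ln(0.675426)/12 = 0.39241/12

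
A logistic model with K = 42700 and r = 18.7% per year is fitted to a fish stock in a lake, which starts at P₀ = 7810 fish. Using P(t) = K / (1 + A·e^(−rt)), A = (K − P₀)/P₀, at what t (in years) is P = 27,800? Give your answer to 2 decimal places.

t ≈ 11.34 years

A = (42700 − 7810)/7810 = 4.46735
27800 = 42700/(1 + 4.46735·e^(−0.187t)) → 1 + 4.46735·e^(−0.187t) = 1.53597
e^(−0.187t) = 0.119975 → t = ln(8.33505)/0.187 = 2.12047/0.187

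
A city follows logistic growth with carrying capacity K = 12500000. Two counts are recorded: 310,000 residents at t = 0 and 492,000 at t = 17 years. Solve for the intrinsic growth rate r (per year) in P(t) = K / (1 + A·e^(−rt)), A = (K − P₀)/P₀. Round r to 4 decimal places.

A = (12500000 − 310000)/310000 = 39.32258
492000 = 12500000/(1 + 39.32258·e^(−r·17)) → e^(−17r) = (25.4065 − 1)/39.32258 = 0.620674
r = −ln(0.620674)/17 = 0.47695/17

r ≈ 0.0281 per year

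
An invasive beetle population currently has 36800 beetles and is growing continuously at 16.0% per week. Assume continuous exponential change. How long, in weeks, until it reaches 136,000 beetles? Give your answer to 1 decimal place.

t ≈ 8.2 weeks

136000 = 36800 · e^(0.16·t)
t = ln(136000/36800) / 0.16 = ln(3.69565) / 0.16 = 1.30716 / 0.16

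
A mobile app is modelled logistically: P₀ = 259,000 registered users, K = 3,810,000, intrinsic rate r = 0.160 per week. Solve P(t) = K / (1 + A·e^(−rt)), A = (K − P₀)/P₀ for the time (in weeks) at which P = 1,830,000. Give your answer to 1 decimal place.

t ≈ 15.9 weeks

A = (3810000 − 259000)/259000 = 13.71042
1830000 = 3810000/(1 + 13.71042·e^(−0.16t)) → 1 + 13.71042·e^(−0.16t) = 2.08197
e^(−0.16t) = 0.078916 → t = ln(12.67176)/0.16 = 2.53938/0.16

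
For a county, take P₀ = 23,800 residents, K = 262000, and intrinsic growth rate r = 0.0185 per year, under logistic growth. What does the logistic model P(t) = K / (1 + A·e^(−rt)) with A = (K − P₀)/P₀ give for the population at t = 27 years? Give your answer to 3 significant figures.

≈ 37,000 residents

A = (262000 − 23800)/23800 = 10.0084
P(27) = 262000 / (1 + 10.0084·e^(−0.0185·27)) = 262000 / (1 + 10.0084·0.606834)
= 262000 / 7.07344 ≈ 37039.97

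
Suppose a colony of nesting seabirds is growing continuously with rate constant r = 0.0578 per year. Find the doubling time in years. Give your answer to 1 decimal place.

doubling time ≈ 12.0 years

doubling time = ln(2) / |r| = 0.69315 / 0.0578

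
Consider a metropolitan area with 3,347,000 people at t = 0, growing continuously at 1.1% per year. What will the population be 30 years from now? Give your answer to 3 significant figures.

≈ 4,660,000 people

P(30) = 3347000 · e^(0.011·30) = 3347000 · e^(0.33)
= 3347000 · 1.39097 ≈ 4655570.33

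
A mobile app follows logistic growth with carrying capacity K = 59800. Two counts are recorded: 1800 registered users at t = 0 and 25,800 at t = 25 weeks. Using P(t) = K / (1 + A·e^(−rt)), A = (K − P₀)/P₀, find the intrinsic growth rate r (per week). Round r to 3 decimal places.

r ≈ 0.128 per week

A = (59800 − 1800)/1800 = 32.22222
25800 = 59800/(1 + 32.22222·e^(−r·25)) → e^(−25r) = (2.31783 − 1)/32.22222 = 0.040898
r = −ln(0.040898)/25 = 3.19667/25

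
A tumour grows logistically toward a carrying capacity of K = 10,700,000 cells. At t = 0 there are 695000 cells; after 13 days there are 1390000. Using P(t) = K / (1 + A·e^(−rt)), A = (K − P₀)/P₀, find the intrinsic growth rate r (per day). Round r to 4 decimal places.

A = (10700000 − 695000)/695000 = 14.39568
1390000 = 10700000/(1 + 14.39568·e^(−r·13)) → e^(−13r) = (7.69784 − 1)/14.39568 = 0.465267
r = −ln(0.465267)/13 = 0.76514/13

r ≈ 0.0589 per day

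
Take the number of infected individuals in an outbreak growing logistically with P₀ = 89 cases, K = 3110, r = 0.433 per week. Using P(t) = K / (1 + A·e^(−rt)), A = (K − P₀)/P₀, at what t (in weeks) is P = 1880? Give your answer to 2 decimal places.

A = (3110 − 89)/89 = 33.94382
1880 = 3110/(1 + 33.94382·e^(−0.433t)) → 1 + 33.94382·e^(−0.433t) = 1.65426
e^(−0.433t) = 0.019275 → t = ln(51.88161)/0.433 = 3.94896/0.433

t ≈ 9.12 weeks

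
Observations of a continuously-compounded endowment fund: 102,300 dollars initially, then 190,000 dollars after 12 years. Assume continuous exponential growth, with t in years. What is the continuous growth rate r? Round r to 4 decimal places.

190000 = 102300 · e^(r·12)
e^(12r) = 190000/102300 = 1.85728
r = ln(1.85728) / 12 = 0.61911 / 12

r ≈ 0.0516 per year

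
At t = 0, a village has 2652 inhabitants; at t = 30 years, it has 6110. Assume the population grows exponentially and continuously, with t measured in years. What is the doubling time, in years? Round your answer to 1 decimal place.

doubling time ≈ 24.9 years

r = ln(6110/2652) / 30 = ln(2.30392) / 30 ≈ 0.02782 per year
doubling time = ln 2 / |r| = 0.69315 / 0.02782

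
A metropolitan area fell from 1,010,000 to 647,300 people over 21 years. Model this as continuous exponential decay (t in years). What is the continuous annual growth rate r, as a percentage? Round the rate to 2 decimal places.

r ≈ -2.12% per year

647300 = 1010000 · e^(r·21)
e^(21r) = 647300/1010000 = 0.64089
r = ln(0.64089) / 21 = -0.4449 / 21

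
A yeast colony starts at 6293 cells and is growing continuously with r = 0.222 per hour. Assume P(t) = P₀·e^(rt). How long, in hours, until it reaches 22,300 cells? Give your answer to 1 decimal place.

t ≈ 5.7 hours

22300 = 6293 · e^(0.222·t)
t = ln(22300/6293) / 0.222 = ln(3.54362) / 0.222 = 1.26515 / 0.222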